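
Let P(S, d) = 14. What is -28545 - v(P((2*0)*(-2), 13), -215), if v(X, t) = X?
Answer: -28559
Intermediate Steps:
-28545 - v(P((2*0)*(-2), 13), -215) = -28545 - 1*14 = -28545 - 14 = -28559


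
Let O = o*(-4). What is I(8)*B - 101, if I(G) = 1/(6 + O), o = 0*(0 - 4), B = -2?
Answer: -304/3 ≈ -101.33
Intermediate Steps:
o = 0 (o = 0*(-4) = 0)
O = 0 (O = 0*(-4) = 0)
I(G) = 1/6 (I(G) = 1/(6 + 0) = 1/6)
I(8)*B - 101 = (1/6)*(-2) - 101 = -1/3 - 101 = -304/3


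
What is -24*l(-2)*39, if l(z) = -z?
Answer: -1872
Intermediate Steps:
-24*l(-2)*39 = -(-24)*(-2)*39 = -24*2*39 = -48*39 = -1872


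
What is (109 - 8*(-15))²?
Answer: 52441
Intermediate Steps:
(109 - 8*(-15))² = (109 + 120)² = 229² = 52441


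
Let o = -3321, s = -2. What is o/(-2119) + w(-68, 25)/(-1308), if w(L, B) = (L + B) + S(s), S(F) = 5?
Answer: 2212195/1385826 ≈ 1.5963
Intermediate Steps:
w(L, B) = 5 + B + L (w(L, B) = (L + B) + 5 = (B + L) + 5 = 5 + B + L)
o/(-2119) + w(-68, 25)/(-1308) = -3321/(-2119) + (5 + 25 - 68)/(-1308) = -3321*(-1/2119) - 38*(-1/1308) = 3321/2119 + 19/654 = 2212195/1385826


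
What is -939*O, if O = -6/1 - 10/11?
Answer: 71364/11 ≈ 6487.6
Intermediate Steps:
O = -76/11 (O = -6*1 - 10*1/11 = -6 - 10/11 = -76/11 ≈ -6.9091)
-939*O = -939*(-76/11) = 71364/11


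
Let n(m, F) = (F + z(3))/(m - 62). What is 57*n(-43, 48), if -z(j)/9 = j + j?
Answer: 114/35 ≈ 3.2571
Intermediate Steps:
z(j) = -18*j (z(j) = -9*(j + j) = -18*j)
n(m, F) = (-54 + F)/(-62 + m) (n(m, F) = (F - 18*3)/(m - 62) = (F - 54)/(-62 + m) = (-54 + F)/(-62 + m))
57*n(-43, 48) = 57*((-54 + 48)/(-62 - 43)) = 57*(-6/(-105)) = 57*(-1/105*(-6)) = 57*(2/35) = 114/35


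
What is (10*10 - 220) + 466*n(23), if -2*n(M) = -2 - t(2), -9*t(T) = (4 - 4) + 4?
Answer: 2182/9 ≈ 242.44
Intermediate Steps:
t(T) = -4/9 (t(T) = -((4 - 4) + 4)/9 = -(0 + 4)/9 = -1/9*4 = -4/9)
n(M) = 7/9 (n(M) = -(-2 - 1*(-4/9))/2 = -(-2 + 4/9)/2 = -1/2*(-14/9) = 7/9)
(10*10 - 220) + 466*n(23) = (10*10 - 220) + 466*(7/9) = (100 - 220) + 3262/9 = -120 + 3262/9 = 2182/9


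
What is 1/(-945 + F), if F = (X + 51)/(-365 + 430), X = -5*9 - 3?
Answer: -65/61422 ≈ -0.0010583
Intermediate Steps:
X = -48 (X = -45 - 3 = -48)
F = 3/65 (F = (-48 + 51)/(-365 + 430) = 3/65 ≈ 0.046154)
1/(-945 + F) = 1/(-945 + 3/65) = 1/(-61422/65) = -65/61422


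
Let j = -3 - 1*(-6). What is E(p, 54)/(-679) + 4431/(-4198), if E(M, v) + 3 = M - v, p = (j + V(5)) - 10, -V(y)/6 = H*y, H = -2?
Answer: -2991857/2850442 ≈ -1.0496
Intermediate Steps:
V(y) = 12*y (V(y) = -(-12)*y = 12*y)
j = 3 (j = -3 + 6 = 3)
p = 53 (p = (3 + 12*5) - 10 = (3 + 60) - 10 = 63 - 10 = 53)
E(M, v) = -3 + M - v (E(M, v) = -3 + (M - v) = -3 + M - v)
E(p, 54)/(-679) + 4431/(-4198) = (-3 + 53 - 1*54)/(-679) + 4431/(-4198) = (-3 + 53 - 54)*(-1/679) + 4431*(-1/4198) = -4*(-1/679) - 4431/4198 = 4/679 - 4431/4198 = -2991857/2850442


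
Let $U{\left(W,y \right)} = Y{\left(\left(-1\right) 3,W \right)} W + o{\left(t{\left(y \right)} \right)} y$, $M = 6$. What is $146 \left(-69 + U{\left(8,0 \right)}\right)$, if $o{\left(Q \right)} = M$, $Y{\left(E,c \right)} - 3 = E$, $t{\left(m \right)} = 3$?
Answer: $-10074$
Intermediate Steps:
$Y{\left(E,c \right)} = 3 + E$
$o{\left(Q \right)} = 6$
$U{\left(W,y \right)} = 6 y$ ($U{\left(W,y \right)} = \left(3 - 3\right) W + 6 y = 0 W + 6 y = 0 + 6 y = 6 y$)
$146 \left(-69 + U{\left(8,0 \right)}\right) = 146 \left(-69 + 6 \cdot 0\right) = 146 \left(-69 + 0\right) = 146 \left(-69\right) = -10074$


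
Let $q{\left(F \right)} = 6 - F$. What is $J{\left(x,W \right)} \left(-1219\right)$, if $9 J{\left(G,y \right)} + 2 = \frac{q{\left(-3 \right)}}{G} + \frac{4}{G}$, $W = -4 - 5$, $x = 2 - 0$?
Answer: $- \frac{1219}{2} \approx -609.5$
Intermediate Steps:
$x = 2$ ($x = 2 + 0 = 2$)
$W = -9$ ($W = -4 - 5 = -9$)
$J{\left(G,y \right)} = - \frac{2}{9} + \frac{13}{9 G}$ ($J{\left(G,y \right)} = - \frac{2}{9} + \frac{\frac{6 - -3}{G} + \frac{4}{G}}{9} = - \frac{2}{9} + \frac{\frac{6 + 3}{G} + \frac{4}{G}}{9} = - \frac{2}{9} + \frac{\frac{9}{G} + \frac{4}{G}}{9} = - \frac{2}{9} + \frac{13 \frac{1}{G}}{9} = - \frac{2}{9} + \frac{13}{9 G}$)
$J{\left(x,W \right)} \left(-1219\right) = \frac{13 - 4}{9 \cdot 2} \left(-1219\right) = \frac{1}{9} \cdot \frac{1}{2} \left(13 - 4\right) \left(-1219\right) = \frac{1}{9} \cdot \frac{1}{2} \cdot 9 \left(-1219\right) = \frac{1}{2} \left(-1219\right) = - \frac{1219}{2}$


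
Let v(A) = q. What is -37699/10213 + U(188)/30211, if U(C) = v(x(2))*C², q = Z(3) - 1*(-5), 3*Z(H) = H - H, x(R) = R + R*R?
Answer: 665916871/308544943 ≈ 2.1582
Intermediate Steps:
x(R) = R + R²
Z(H) = 0 (Z(H) = (H - H)/3 = (⅓)*0 = 0)
q = 5 (q = 0 - 1*(-5) = 0 + 5 = 5)
v(A) = 5
U(C) = 5*C²
-37699/10213 + U(188)/30211 = -37699/10213 + (5*188²)/30211 = -37699*1/10213 + (5*35344)*(1/30211) = -37699/10213 + 176720*(1/30211) = -37699/10213 + 176720/30211 = 665916871/308544943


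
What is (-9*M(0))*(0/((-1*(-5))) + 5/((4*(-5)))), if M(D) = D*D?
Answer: 0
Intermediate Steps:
M(D) = D²
(-9*M(0))*(0/((-1*(-5))) + 5/((4*(-5)))) = (-9*0²)*(0/((-1*(-5))) + 5/((4*(-5)))) = (-9*0)*(0/5 + 5/(-20)) = 0*(0*(⅕) + 5*(-1/20)) = 0*(0 - ¼) = 0*(-¼) = 0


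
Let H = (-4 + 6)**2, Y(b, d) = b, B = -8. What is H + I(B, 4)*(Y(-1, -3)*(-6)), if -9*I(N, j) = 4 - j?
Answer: 4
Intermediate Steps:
I(N, j) = -4/9 + j/9 (I(N, j) = -(4 - j)/9 = -4/9 + j/9)
H = 4 (H = 2**2 = 4)
H + I(B, 4)*(Y(-1, -3)*(-6)) = 4 + (-4/9 + (1/9)*4)*(-1*(-6)) = 4 + (-4/9 + 4/9)*6 = 4 + 0*6 = 4 + 0 = 4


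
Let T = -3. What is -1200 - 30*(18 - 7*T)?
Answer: -2370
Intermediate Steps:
-1200 - 30*(18 - 7*T) = -1200 - 30*(18 - 7*(-3)) = -1200 - 30*(18 + 21) = -1200 - 30*39 = -1200 - 1*1170 = -1200 - 1170 = -2370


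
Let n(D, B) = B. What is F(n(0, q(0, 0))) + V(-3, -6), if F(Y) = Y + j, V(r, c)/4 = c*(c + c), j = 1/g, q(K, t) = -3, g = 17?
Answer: 4846/17 ≈ 285.06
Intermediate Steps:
j = 1/17 ≈ 0.058824
V(r, c) = 8*c² (V(r, c) = 4*(c*(c + c)) = 4*(c*(2*c)) = 4*(2*c²) = 8*c²)
F(Y) = 1/17 + Y (F(Y) = Y + 1/17 = 1/17 + Y)
F(n(0, q(0, 0))) + V(-3, -6) = (1/17 - 3) + 8*(-6)² = -50/17 + 8*36 = -50/17 + 288 = 4846/17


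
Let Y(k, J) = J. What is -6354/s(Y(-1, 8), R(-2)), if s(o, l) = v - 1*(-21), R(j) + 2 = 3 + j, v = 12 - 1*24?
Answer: -706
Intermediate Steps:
v = -12 (v = 12 - 24 = -12)
R(j) = 1 + j (R(j) = -2 + (3 + j) = 1 + j)
s(o, l) = 9 (s(o, l) = -12 - 1*(-21) = -12 + 21 = 9)
-6354/s(Y(-1, 8), R(-2)) = -6354/9 = -6354*⅑ = -706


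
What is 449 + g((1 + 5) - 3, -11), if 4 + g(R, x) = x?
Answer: 434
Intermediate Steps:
g(R, x) = -4 + x
449 + g((1 + 5) - 3, -11) = 449 + (-4 - 11) = 449 - 15 = 434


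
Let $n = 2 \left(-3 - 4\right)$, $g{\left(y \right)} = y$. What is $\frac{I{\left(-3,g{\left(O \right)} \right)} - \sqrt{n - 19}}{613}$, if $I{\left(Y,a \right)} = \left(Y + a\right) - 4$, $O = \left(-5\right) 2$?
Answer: $- \frac{17}{613} - \frac{i \sqrt{33}}{613} \approx -0.027732 - 0.0093712 i$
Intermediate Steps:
$O = -10$
$I{\left(Y,a \right)} = -4 + Y + a$
$n = -14$ ($n = 2 \left(-7\right) = -14$)
$\frac{I{\left(-3,g{\left(O \right)} \right)} - \sqrt{n - 19}}{613} = \frac{\left(-4 - 3 - 10\right) - \sqrt{-14 - 19}}{613} = \frac{-17 - \sqrt{-33}}{613} = \frac{-17 - i \sqrt{33}}{613} = - \frac{17}{613} - \frac{i \sqrt{33}}{613}$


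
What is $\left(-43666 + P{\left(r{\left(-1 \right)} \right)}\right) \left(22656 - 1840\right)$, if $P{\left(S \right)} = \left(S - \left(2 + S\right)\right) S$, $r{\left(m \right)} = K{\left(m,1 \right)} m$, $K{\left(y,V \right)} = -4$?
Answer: $-909117984$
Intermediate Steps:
$r{\left(m \right)} = - 4 m$
$P{\left(S \right)} = - 2 S$
$\left(-43666 + P{\left(r{\left(-1 \right)} \right)}\right) \left(22656 - 1840\right) = \left(-43666 - 2 \left(\left(-4\right) \left(-1\right)\right)\right) \left(22656 - 1840\right) = \left(-43666 - 8\right) 20816 = \left(-43674\right) 20816 = -909117984$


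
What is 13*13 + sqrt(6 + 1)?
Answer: 169 + sqrt(7) ≈ 171.65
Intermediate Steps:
13*13 + sqrt(6 + 1) = 169 + sqrt(7)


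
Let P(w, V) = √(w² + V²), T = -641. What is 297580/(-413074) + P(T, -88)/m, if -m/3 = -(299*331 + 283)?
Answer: -148790/206537 + 5*√16745/297756 ≈ -0.71823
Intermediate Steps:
m = 297756 (m = -(-3)*(299*331 + 283) = -(-3)*(98969 + 283) = -(-3)*99252 = -3*(-99252) = 297756)
P(w, V) = √(V² + w²)
297580/(-413074) + P(T, -88)/m = 297580/(-413074) + √((-88)² + (-641)²)/297756 = 297580*(-1/413074) + √(7744 + 410881)*(1/297756) = -148790/206537 + √418625*(1/297756) = -148790/206537 + (5*√16745)*(1/297756) = -148790/206537 + 5*√16745/297756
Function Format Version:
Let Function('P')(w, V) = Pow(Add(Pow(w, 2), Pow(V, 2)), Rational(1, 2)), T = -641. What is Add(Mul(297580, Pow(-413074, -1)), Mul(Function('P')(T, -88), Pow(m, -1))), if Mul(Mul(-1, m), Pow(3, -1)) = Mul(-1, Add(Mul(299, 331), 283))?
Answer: Add(Rational(-148790, 206537), Mul(Rational(5, 297756), Pow(16745, Rational(1, 2)))) ≈ -0.71823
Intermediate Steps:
m = 297756 (m = Mul(-3, Mul(-1, Add(Mul(299, 331), 283))) = Mul(-3, Mul(-1, Add(98969, 283))) = Mul(-3, Mul(-1, 99252)) = Mul(-3, -99252) = 297756)
Function('P')(w, V) = Pow(Add(Pow(V, 2), Pow(w, 2)), Rational(1, 2))
Add(Mul(297580, Pow(-413074, -1)), Mul(Function('P')(T, -88), Pow(m, -1))) = Add(Mul(297580, Pow(-413074, -1)), Mul(Pow(Add(Pow(-88, 2), Pow(-641, 2)), Rational(1, 2)), Pow(297756, -1))) = Add(Mul(297580, Rational(-1, 413074)), Mul(Pow(Add(7744, 410881), Rational(1, 2)), Rational(1, 297756))) = Add(Rational(-148790, 206537), Mul(Pow(418625, Rational(1, 2)), Rational(1, 297756))) = Add(Rational(-148790, 206537), Mul(Mul(5, Pow(16745, Rational(1, 2))), Rational(1, 297756))) = Add(Rational(-148790, 206537), Mul(Rational(5, 297756), Pow(16745, Rational(1, 2))))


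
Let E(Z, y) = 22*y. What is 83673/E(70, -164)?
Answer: -83673/3608 ≈ -23.191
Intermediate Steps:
83673/E(70, -164) = 83673/((22*(-164))) = 83673/(-3608) = 83673*(-1/3608) = -83673/3608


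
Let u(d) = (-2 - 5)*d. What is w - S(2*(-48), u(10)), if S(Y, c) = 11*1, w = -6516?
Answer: -6527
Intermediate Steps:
u(d) = -7*d
S(Y, c) = 11
w - S(2*(-48), u(10)) = -6516 - 1*11 = -6516 - 11 = -6527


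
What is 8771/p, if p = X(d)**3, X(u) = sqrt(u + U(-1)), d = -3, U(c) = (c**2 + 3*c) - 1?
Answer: 8771*I*sqrt(6)/36 ≈ 596.79*I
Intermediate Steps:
U(c) = -1 + c**2 + 3*c
X(u) = sqrt(-3 + u) (X(u) = sqrt(u + (-1 + (-1)**2 + 3*(-1))) = sqrt(u + (-1 + 1 - 3)) = sqrt(u - 3) = sqrt(-3 + u))
p = -6*I*sqrt(6) (p = (sqrt(-3 - 3))**3 = (sqrt(-6))**3 = (I*sqrt(6))**3 = -6*I*sqrt(6) ≈ -14.697*I)
8771/p = 8771/((-6*I*sqrt(6))) = 8771*(I*sqrt(6)/36) = 8771*I*sqrt(6)/36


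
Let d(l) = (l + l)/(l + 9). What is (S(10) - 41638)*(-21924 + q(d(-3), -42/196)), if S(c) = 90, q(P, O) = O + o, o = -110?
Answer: 6408342746/7 ≈ 9.1548e+8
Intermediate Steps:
d(l) = 2*l/(9 + l) (d(l) = (2*l)/(9 + l) = 2*l/(9 + l))
q(P, O) = -110 + O (q(P, O) = O - 110 = -110 + O)
(S(10) - 41638)*(-21924 + q(d(-3), -42/196)) = (90 - 41638)*(-21924 + (-110 - 42/196)) = -41548*(-21924 + (-110 - 42*1/196)) = -41548*(-21924 + (-110 - 3/14)) = -41548*(-21924 - 1543/14) = -41548*(-308479/14) = 6408342746/7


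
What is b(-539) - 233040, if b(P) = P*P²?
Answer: -156823859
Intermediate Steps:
b(P) = P³
b(-539) - 233040 = (-539)³ - 233040 = -156590819 - 233040 = -156823859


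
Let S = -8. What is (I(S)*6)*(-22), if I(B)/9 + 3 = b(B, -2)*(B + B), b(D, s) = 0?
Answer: 3564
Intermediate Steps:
I(B) = -27 (I(B) = -27 + 9*(0*(B + B)) = -27 + 9*(0*(2*B)) = -27 + 9*0 = -27 + 0 = -27)
(I(S)*6)*(-22) = -27*6*(-22) = -162*(-22) = 3564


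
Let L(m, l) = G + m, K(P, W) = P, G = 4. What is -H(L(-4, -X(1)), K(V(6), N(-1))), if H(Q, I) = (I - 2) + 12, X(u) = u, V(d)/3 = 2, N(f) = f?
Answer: -16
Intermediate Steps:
V(d) = 6 (V(d) = 3*2 = 6)
L(m, l) = 4 + m
H(Q, I) = 10 + I (H(Q, I) = (-2 + I) + 12 = 10 + I)
-H(L(-4, -X(1)), K(V(6), N(-1))) = -(10 + 6) = -1*16 = -16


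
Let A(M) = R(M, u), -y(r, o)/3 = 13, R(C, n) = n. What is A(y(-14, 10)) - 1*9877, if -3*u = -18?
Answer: -9871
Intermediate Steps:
u = 6 (u = -⅓*(-18) = 6)
y(r, o) = -39 (y(r, o) = -3*13 = -39)
A(M) = 6
A(y(-14, 10)) - 1*9877 = 6 - 1*9877 = 6 - 9877 = -9871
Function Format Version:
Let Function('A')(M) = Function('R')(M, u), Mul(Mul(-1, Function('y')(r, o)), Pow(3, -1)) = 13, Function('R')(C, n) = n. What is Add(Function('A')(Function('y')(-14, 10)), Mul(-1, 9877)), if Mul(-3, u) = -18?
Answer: -9871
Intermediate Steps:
u = 6 (u = Mul(Rational(-1, 3), -18) = 6)
Function('y')(r, o) = -39 (Function('y')(r, o) = Mul(-3, 13) = -39)
Function('A')(M) = 6
Add(Function('A')(Function('y')(-14, 10)), Mul(-1, 9877)) = Add(6, Mul(-1, 9877)) = Add(6, -9877) = -9871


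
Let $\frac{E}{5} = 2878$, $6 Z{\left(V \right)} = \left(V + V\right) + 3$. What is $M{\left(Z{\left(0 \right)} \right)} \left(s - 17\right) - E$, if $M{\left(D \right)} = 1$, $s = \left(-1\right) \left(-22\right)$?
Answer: $-14385$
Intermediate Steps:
$s = 22$
$Z{\left(V \right)} = \frac{1}{2} + \frac{V}{3}$ ($Z{\left(V \right)} = \frac{\left(V + V\right) + 3}{6} = \frac{2 V + 3}{6} = \frac{3 + 2 V}{6} = \frac{1}{2} + \frac{V}{3}$)
$E = 14390$ ($E = 5 \cdot 2878 = 14390$)
$M{\left(Z{\left(0 \right)} \right)} \left(s - 17\right) - E = 1 \left(22 - 17\right) - 14390 = 1 \cdot 5 - 14390 = 5 - 14390 = -14385$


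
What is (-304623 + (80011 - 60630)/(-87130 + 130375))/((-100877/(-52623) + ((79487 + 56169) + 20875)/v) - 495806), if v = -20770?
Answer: 10321334319204492/16799273240365273 ≈ 0.61439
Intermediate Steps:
(-304623 + (80011 - 60630)/(-87130 + 130375))/((-100877/(-52623) + ((79487 + 56169) + 20875)/v) - 495806) = (-304623 + (80011 - 60630)/(-87130 + 130375))/((-100877/(-52623) + ((79487 + 56169) + 20875)/(-20770)) - 495806) = (-304623 + 19381/43245)/((-100877*(-1/52623) + (135656 + 20875)*(-1/20770)) - 495806) = (-304623 + 19381*(1/43245))/((100877/52623 + 156531*(-1/20770)) - 495806) = (-304623 + 19381/43245)/((100877/52623 - 156531/20770) - 495806) = -13173402254/(43245*(-6141915523/1092979710 - 495806)) = -13173402254/(43245*(-541912040011783/1092979710)) = -13173402254/43245*(-1092979710/541912040011783) = 10321334319204492/16799273240365273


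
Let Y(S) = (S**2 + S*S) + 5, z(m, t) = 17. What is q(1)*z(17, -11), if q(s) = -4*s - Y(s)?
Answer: -187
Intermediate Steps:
Y(S) = 5 + 2*S**2 (Y(S) = (S**2 + S**2) + 5 = 2*S**2 + 5 = 5 + 2*S**2)
q(s) = -5 - 4*s - 2*s**2 (q(s) = -4*s - (5 + 2*s**2) = -4*s + (-5 - 2*s**2) = -5 - 4*s - 2*s**2)
q(1)*z(17, -11) = (-5 - 4*1 - 2*1**2)*17 = (-5 - 4 - 2*1)*17 = (-5 - 4 - 2)*17 = -11*17 = -187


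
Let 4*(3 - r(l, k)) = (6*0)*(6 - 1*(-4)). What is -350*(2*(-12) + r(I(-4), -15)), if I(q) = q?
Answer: 7350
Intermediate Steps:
r(l, k) = 3 (r(l, k) = 3 - 6*0*(6 - 1*(-4))/4 = 3 - 0*(6 + 4) = 3 - 0*10 = 3 - ¼*0 = 3 + 0 = 3)
-350*(2*(-12) + r(I(-4), -15)) = -350*(2*(-12) + 3) = -350*(-24 + 3) = -350*(-21) = 7350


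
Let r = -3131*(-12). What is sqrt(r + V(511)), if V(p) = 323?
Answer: sqrt(37895) ≈ 194.67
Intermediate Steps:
r = 37572
sqrt(r + V(511)) = sqrt(37572 + 323) = sqrt(37895)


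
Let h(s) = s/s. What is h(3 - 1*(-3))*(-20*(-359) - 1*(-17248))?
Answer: 24428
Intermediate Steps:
h(s) = 1
h(3 - 1*(-3))*(-20*(-359) - 1*(-17248)) = 1*(-20*(-359) - 1*(-17248)) = 1*(7180 + 17248) = 1*24428 = 24428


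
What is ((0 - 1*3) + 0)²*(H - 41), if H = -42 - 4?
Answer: -783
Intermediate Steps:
H = -46
((0 - 1*3) + 0)²*(H - 41) = ((0 - 1*3) + 0)²*(-46 - 41) = ((0 - 3) + 0)²*(-87) = (-3 + 0)²*(-87) = (-3)²*(-87) = 9*(-87) = -783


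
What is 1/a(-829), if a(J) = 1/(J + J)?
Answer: -1658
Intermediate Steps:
a(J) = 1/(2*J)
1/a(-829) = 1/((½)/(-829)) = 1/((½)*(-1/829)) = 1/(-1/1658) = -1658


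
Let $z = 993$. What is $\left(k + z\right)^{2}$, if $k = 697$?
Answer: $2856100$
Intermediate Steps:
$\left(k + z\right)^{2} = \left(697 + 993\right)^{2} = 1690^{2} = 2856100$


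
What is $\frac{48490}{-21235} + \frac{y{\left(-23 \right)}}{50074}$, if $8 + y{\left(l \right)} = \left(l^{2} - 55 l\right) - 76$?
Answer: $- \frac{239177641}{106332139} \approx -2.2493$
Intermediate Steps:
$y{\left(l \right)} = -84 + l^{2} - 55 l$ ($y{\left(l \right)} = -8 - \left(76 - l^{2} + 55 l\right) = -84 + l^{2} - 55 l$)
$\frac{48490}{-21235} + \frac{y{\left(-23 \right)}}{50074} = \frac{48490}{-21235} + \frac{-84 + \left(-23\right)^{2} - -1265}{50074} = 48490 \left(- \frac{1}{21235}\right) + \left(-84 + 529 + 1265\right) \frac{1}{50074} = - \frac{9698}{4247} + 1710 \cdot \frac{1}{50074} = - \frac{9698}{4247} + \frac{855}{25037} = - \frac{239177641}{106332139}$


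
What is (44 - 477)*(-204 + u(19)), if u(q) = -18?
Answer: 96126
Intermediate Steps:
(44 - 477)*(-204 + u(19)) = (44 - 477)*(-204 - 18) = -433*(-222) = 96126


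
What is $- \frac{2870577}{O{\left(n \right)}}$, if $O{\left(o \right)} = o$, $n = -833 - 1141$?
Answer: $\frac{956859}{658} \approx 1454.2$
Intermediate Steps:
$n = -1974$ ($n = -833 - 1141 = -1974$)
$- \frac{2870577}{O{\left(n \right)}} = - \frac{2870577}{-1974} = \left(-2870577\right) \left(- \frac{1}{1974}\right) = \frac{956859}{658}$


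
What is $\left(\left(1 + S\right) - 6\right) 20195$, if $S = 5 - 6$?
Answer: $-121170$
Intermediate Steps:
$S = -1$ ($S = 5 - 6 = -1$)
$\left(\left(1 + S\right) - 6\right) 20195 = \left(\left(1 - 1\right) - 6\right) 20195 = \left(0 - 6\right) 20195 = \left(-6\right) 20195 = -121170$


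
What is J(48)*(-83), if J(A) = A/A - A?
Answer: 3901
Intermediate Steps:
J(A) = 1 - A
J(48)*(-83) = (1 - 1*48)*(-83) = (1 - 48)*(-83) = -47*(-83) = 3901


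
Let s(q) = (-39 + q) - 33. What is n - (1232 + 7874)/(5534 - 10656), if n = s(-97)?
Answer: -428256/2561 ≈ -167.22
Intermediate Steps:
s(q) = -72 + q
n = -169 (n = -72 - 97 = -169)
n - (1232 + 7874)/(5534 - 10656) = -169 - (1232 + 7874)/(5534 - 10656) = -169 - 9106/(-5122) = -169 - 9106*(-1)/5122 = -169 - 1*(-4553/2561) = -169 + 4553/2561 = -428256/2561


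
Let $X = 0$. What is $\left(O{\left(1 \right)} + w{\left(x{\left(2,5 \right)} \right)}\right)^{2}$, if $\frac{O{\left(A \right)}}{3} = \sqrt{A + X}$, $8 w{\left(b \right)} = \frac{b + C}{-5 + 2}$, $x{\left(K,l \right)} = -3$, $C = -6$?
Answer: $\frac{729}{64} \approx 11.391$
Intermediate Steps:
$w{\left(b \right)} = \frac{1}{4} - \frac{b}{24}$ ($w{\left(b \right)} = \frac{\left(b - 6\right) \frac{1}{-5 + 2}}{8} = \frac{\left(-6 + b\right) \frac{1}{-3}}{8} = \frac{\left(-6 + b\right) \left(- \frac{1}{3}\right)}{8} = \frac{2 - \frac{b}{3}}{8} = \frac{1}{4} - \frac{b}{24}$)
$O{\left(A \right)} = 3 \sqrt{A}$ ($O{\left(A \right)} = 3 \sqrt{A + 0} = 3 \sqrt{A}$)
$\left(O{\left(1 \right)} + w{\left(x{\left(2,5 \right)} \right)}\right)^{2} = \left(3 \sqrt{1} + \left(\frac{1}{4} - - \frac{1}{8}\right)\right)^{2} = \left(3 \cdot 1 + \left(\frac{1}{4} + \frac{1}{8}\right)\right)^{2} = \left(3 + \frac{3}{8}\right)^{2} = \left(\frac{27}{8}\right)^{2} = \frac{729}{64}$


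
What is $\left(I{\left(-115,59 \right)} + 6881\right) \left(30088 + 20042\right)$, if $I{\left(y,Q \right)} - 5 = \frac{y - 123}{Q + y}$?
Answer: $\frac{690816465}{2} \approx 3.4541 \cdot 10^{8}$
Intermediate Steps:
$I{\left(y,Q \right)} = 5 + \frac{-123 + y}{Q + y}$ ($I{\left(y,Q \right)} = 5 + \frac{y - 123}{Q + y} = 5 + \frac{-123 + y}{Q + y}$)
$\left(I{\left(-115,59 \right)} + 6881\right) \left(30088 + 20042\right) = \left(\frac{-123 + 5 \cdot 59 + 6 \left(-115\right)}{59 - 115} + 6881\right) \left(30088 + 20042\right) = \left(\frac{-123 + 295 - 690}{-56} + 6881\right) 50130 = \left(\left(- \frac{1}{56}\right) \left(-518\right) + 6881\right) 50130 = \left(\frac{37}{4} + 6881\right) 50130 = \frac{27561}{4} \cdot 50130 = \frac{690816465}{2}$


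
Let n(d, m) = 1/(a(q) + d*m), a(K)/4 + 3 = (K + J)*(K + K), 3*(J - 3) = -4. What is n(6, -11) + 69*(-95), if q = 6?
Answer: -1900949/290 ≈ -6555.0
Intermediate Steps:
J = 5/3 (J = 3 + (⅓)*(-4) = 3 - 4/3 = 5/3 ≈ 1.6667)
a(K) = -12 + 8*K*(5/3 + K) (a(K) = -12 + 4*((K + 5/3)*(K + K)) = -12 + 4*((5/3 + K)*(2*K)) = -12 + 4*(2*K*(5/3 + K)) = -12 + 8*K*(5/3 + K))
n(d, m) = 1/(356 + d*m) (n(d, m) = 1/((-12 + 8*6² + (40/3)*6) + d*m) = 1/((-12 + 8*36 + 80) + d*m) = 1/((-12 + 288 + 80) + d*m) = 1/(356 + d*m))
n(6, -11) + 69*(-95) = 1/(356 + 6*(-11)) + 69*(-95) = 1/(356 - 66) - 6555 = 1/290 - 6555 = -1900949/290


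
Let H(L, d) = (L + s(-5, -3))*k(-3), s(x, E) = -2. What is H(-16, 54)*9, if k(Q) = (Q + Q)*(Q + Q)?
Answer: -5832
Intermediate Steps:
k(Q) = 4*Q**2 (k(Q) = (2*Q)*(2*Q) = 4*Q**2)
H(L, d) = -72 + 36*L (H(L, d) = (L - 2)*(4*(-3)**2) = (-2 + L)*(4*9) = (-2 + L)*36 = -72 + 36*L)
H(-16, 54)*9 = (-72 + 36*(-16))*9 = (-72 - 576)*9 = -648*9 = -5832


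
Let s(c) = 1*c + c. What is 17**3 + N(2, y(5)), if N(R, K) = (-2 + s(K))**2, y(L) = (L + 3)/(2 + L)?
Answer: 240741/49 ≈ 4913.1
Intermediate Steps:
s(c) = 2*c (s(c) = c + c = 2*c)
y(L) = (3 + L)/(2 + L)
N(R, K) = (-2 + 2*K)**2
17**3 + N(2, y(5)) = 17**3 + 4*(-1 + (3 + 5)/(2 + 5))**2 = 4913 + 4*(-1 + 8/7)**2 = 4913 + 4*(1/7)**2 = 4913 + 4*(1/49) = 4913 + 4/49 = 240741/49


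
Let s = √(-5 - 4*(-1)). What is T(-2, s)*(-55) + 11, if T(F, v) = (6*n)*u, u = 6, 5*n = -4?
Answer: 1595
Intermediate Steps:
n = -⅘ (n = (⅕)*(-4) = -⅘ ≈ -0.80000)
s = I (s = √(-5 + 4) = √(-1) = I ≈ 1.0*I)
T(F, v) = -144/5 (T(F, v) = (6*(-⅘))*6 = -24/5*6 = -144/5)
T(-2, s)*(-55) + 11 = -144/5*(-55) + 11 = 1584 + 11 = 1595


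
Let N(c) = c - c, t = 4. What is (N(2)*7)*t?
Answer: 0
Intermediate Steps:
N(c) = 0
(N(2)*7)*t = (0*7)*4 = 0*4 = 0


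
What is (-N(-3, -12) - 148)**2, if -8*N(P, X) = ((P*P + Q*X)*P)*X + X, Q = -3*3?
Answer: 142129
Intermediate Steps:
Q = -9
N(P, X) = -X/8 - P*X*(P**2 - 9*X)/8 (N(P, X) = -(((P*P - 9*X)*P)*X + X)/8 = -(((P**2 - 9*X)*P)*X + X)/8 = -((P*(P**2 - 9*X))*X + X)/8 = -(P*X*(P**2 - 9*X) + X)/8 = -(X + P*X*(P**2 - 9*X))/8 = -X/8 - P*X*(P**2 - 9*X)/8)
(-N(-3, -12) - 148)**2 = (-(-12)*(-1 - 1*(-3)**3 + 9*(-3)*(-12))/8 - 148)**2 = (-(-12)*(-1 - 1*(-27) + 324)/8 - 148)**2 = (-(-12)*(-1 + 27 + 324)/8 - 148)**2 = (-(-12)*350/8 - 148)**2 = (-1*(-525) - 148)**2 = (525 - 148)**2 = 377**2 = 142129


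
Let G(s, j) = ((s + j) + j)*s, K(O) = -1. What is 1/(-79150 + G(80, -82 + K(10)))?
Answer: -1/86030 ≈ -1.1624e-5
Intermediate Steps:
G(s, j) = s*(s + 2*j) (G(s, j) = ((j + s) + j)*s = (s + 2*j)*s = s*(s + 2*j))
1/(-79150 + G(80, -82 + K(10))) = 1/(-79150 + 80*(80 + 2*(-82 - 1))) = 1/(-79150 + 80*(80 + 2*(-83))) = 1/(-79150 + 80*(80 - 166)) = 1/(-79150 + 80*(-86)) = 1/(-79150 - 6880) = 1/(-86030) = -1/86030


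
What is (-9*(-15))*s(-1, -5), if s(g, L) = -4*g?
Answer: 540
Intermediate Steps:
(-9*(-15))*s(-1, -5) = (-9*(-15))*(-4*(-1)) = 135*4 = 540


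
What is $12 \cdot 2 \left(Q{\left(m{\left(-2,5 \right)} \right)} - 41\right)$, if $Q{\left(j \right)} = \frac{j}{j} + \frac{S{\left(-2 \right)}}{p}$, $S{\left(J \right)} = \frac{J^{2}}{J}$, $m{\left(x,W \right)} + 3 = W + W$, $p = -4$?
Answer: $-948$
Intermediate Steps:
$m{\left(x,W \right)} = -3 + 2 W$ ($m{\left(x,W \right)} = -3 + \left(W + W\right) = -3 + 2 W$)
$S{\left(J \right)} = J$
$Q{\left(j \right)} = \frac{3}{2}$ ($Q{\left(j \right)} = \frac{j}{j} - \frac{2}{-4} = 1 - - \frac{1}{2} = 1 + \frac{1}{2} = \frac{3}{2}$)
$12 \cdot 2 \left(Q{\left(m{\left(-2,5 \right)} \right)} - 41\right) = 12 \cdot 2 \left(\frac{3}{2} - 41\right) = 24 \left(- \frac{79}{2}\right) = -948$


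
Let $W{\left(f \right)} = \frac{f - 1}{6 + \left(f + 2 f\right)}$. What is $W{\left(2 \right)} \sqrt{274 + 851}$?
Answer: $\frac{5 \sqrt{5}}{4} \approx 2.7951$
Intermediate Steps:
$W{\left(f \right)} = \frac{-1 + f}{6 + 3 f}$
$W{\left(2 \right)} \sqrt{274 + 851} = \frac{-1 + 2}{3 \left(2 + 2\right)} \sqrt{274 + 851} = \frac{1}{3} \cdot \frac{1}{4} \cdot 1 \sqrt{1125} = \frac{1}{3} \cdot \frac{1}{4} \cdot 1 \cdot 15 \sqrt{5} = \frac{15 \sqrt{5}}{12} = \frac{5 \sqrt{5}}{4}$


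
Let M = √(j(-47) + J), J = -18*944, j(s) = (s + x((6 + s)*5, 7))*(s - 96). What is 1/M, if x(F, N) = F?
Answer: 1/138 ≈ 0.0072464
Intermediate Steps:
j(s) = (-96 + s)*(30 + 6*s) (j(s) = (s + (6 + s)*5)*(s - 96) = (s + (30 + 5*s))*(-96 + s) = (30 + 6*s)*(-96 + s) = (-96 + s)*(30 + 6*s))
J = -16992
M = 138 (M = √((-2880 - 546*(-47) + 6*(-47)²) - 16992) = √((-2880 + 25662 + 6*2209) - 16992) = √((-2880 + 25662 + 13254) - 16992) = √(36036 - 16992) = √19044 = 138)
1/M = 1/138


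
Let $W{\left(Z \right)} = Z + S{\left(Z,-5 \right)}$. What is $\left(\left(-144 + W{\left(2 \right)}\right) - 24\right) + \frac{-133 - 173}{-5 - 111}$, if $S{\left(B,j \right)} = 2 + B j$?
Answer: $- \frac{9939}{58} \approx -171.36$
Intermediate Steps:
$W{\left(Z \right)} = 2 - 4 Z$ ($W{\left(Z \right)} = Z + \left(2 + Z \left(-5\right)\right) = Z - \left(-2 + 5 Z\right) = 2 - 4 Z$)
$\left(\left(-144 + W{\left(2 \right)}\right) - 24\right) + \frac{-133 - 173}{-5 - 111} = \left(\left(-144 + \left(2 - 8\right)\right) - 24\right) + \frac{-133 - 173}{-5 - 111} = \left(\left(-144 + \left(2 - 8\right)\right) - 24\right) - \frac{306}{-116} = \left(\left(-144 - 6\right) - 24\right) - - \frac{153}{58} = \left(-150 - 24\right) + \frac{153}{58} = -174 + \frac{153}{58} = - \frac{9939}{58}$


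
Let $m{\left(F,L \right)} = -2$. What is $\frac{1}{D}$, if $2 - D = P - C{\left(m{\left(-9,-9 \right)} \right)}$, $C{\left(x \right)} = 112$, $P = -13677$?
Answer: $\frac{1}{13791} \approx 7.2511 \cdot 10^{-5}$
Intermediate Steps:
$D = 13791$ ($D = 2 - \left(-13677 - 112\right) = 2 - -13789 = 2 + 13789 = 13791$)
$\frac{1}{D} = \frac{1}{13791}$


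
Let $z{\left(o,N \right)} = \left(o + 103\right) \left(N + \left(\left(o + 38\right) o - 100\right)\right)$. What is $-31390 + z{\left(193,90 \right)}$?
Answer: $13162218$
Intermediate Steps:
$z{\left(o,N \right)} = \left(103 + o\right) \left(-100 + N + o \left(38 + o\right)\right)$ ($z{\left(o,N \right)} = \left(103 + o\right) \left(N + \left(\left(38 + o\right) o - 100\right)\right) = \left(103 + o\right) \left(N + \left(o \left(38 + o\right) - 100\right)\right) = \left(103 + o\right) \left(N + \left(-100 + o \left(38 + o\right)\right)\right) = \left(103 + o\right) \left(-100 + N + o \left(38 + o\right)\right)$)
$-31390 + z{\left(193,90 \right)} = -31390 + \left(-10300 + 193^{3} + 103 \cdot 90 + 141 \cdot 193^{2} + 3814 \cdot 193 + 90 \cdot 193\right) = -31390 + \left(-10300 + 7189057 + 9270 + 141 \cdot 37249 + 736102 + 17370\right) = -31390 + \left(-10300 + 7189057 + 9270 + 5252109 + 736102 + 17370\right) = -31390 + 13193608 = 13162218$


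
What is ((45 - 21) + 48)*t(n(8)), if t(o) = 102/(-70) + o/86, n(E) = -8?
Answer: -167976/1505 ≈ -111.61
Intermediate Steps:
t(o) = -51/35 + o/86 (t(o) = 102*(-1/70) + o*(1/86) = -51/35 + o/86)
((45 - 21) + 48)*t(n(8)) = ((45 - 21) + 48)*(-51/35 + (1/86)*(-8)) = (24 + 48)*(-51/35 - 4/43) = 72*(-2333/1505) = -167976/1505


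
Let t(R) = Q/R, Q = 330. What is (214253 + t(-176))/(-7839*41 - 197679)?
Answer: -1714009/4152624 ≈ -0.41275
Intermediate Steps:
t(R) = 330/R
(214253 + t(-176))/(-7839*41 - 197679) = (214253 + 330/(-176))/(-7839*41 - 197679) = (214253 + 330*(-1/176))/(-321399 - 197679) = (214253 - 15/8)/(-519078) = (1714009/8)*(-1/519078) = -1714009/4152624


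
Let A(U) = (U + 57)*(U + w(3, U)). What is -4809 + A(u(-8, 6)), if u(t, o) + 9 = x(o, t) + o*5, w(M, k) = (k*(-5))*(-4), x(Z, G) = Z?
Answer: 42819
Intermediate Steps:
w(M, k) = 20*k (w(M, k) = -5*k*(-4) = 20*k)
u(t, o) = -9 + 6*o (u(t, o) = -9 + (o + o*5) = -9 + (o + 5*o) = -9 + 6*o)
A(U) = 21*U*(57 + U) (A(U) = (U + 57)*(U + 20*U) = (57 + U)*(21*U) = 21*U*(57 + U))
-4809 + A(u(-8, 6)) = -4809 + 21*(-9 + 6*6)*(57 + (-9 + 6*6)) = -4809 + 21*(-9 + 36)*(57 + (-9 + 36)) = -4809 + 21*27*(57 + 27) = -4809 + 21*27*84 = -4809 + 47628 = 42819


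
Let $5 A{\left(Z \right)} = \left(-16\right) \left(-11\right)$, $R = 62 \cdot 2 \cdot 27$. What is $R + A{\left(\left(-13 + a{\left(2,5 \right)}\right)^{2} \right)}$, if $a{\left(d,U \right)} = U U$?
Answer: $\frac{16916}{5} \approx 3383.2$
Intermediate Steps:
$a{\left(d,U \right)} = U^{2}$
$R = 3348$ ($R = 62 \cdot 54 = 3348$)
$A{\left(Z \right)} = \frac{176}{5}$ ($A{\left(Z \right)} = \frac{\left(-16\right) \left(-11\right)}{5} = \frac{1}{5} \cdot 176 = \frac{176}{5}$)
$R + A{\left(\left(-13 + a{\left(2,5 \right)}\right)^{2} \right)} = 3348 + \frac{176}{5} = \frac{16916}{5}$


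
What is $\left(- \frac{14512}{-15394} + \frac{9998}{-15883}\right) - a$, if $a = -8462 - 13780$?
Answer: $\frac{2719155065584}{122251451} \approx 22242.0$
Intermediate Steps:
$a = -22242$ ($a = -8462 - 13780 = -22242$)
$\left(- \frac{14512}{-15394} + \frac{9998}{-15883}\right) - a = \left(- \frac{14512}{-15394} + \frac{9998}{-15883}\right) - -22242 = \left(\left(-14512\right) \left(- \frac{1}{15394}\right) + 9998 \left(- \frac{1}{15883}\right)\right) + 22242 = \left(\frac{7256}{7697} - \frac{9998}{15883}\right) + 22242 = \frac{38292442}{122251451} + 22242 = \frac{2719155065584}{122251451}$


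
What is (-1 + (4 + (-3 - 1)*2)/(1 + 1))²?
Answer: 9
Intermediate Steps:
(-1 + (4 + (-3 - 1)*2)/(1 + 1))² = (-1 + (4 - 4*2)/2)² = (-1 + (4 - 8)*(½))² = (-1 - 4*½)² = (-1 - 2)² = (-3)² = 9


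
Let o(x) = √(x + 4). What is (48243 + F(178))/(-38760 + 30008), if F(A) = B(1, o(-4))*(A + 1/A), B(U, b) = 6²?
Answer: -4863957/778928 ≈ -6.2444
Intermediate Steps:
o(x) = √(4 + x)
B(U, b) = 36
F(A) = 36*A + 36/A (F(A) = 36*(A + 1/A) = 36*A + 36/A)
(48243 + F(178))/(-38760 + 30008) = (48243 + (36*178 + 36/178))/(-38760 + 30008) = (48243 + (6408 + 36*(1/178)))/(-8752) = (48243 + (6408 + 18/89))*(-1/8752) = (48243 + 570330/89)*(-1/8752) = (4863957/89)*(-1/8752) = -4863957/778928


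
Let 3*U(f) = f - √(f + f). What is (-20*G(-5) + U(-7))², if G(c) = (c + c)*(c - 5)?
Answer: (6007 + I*√14)²/9 ≈ 4.0093e+6 + 4994.7*I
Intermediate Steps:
G(c) = 2*c*(-5 + c) (G(c) = (2*c)*(-5 + c) = 2*c*(-5 + c))
U(f) = f/3 - √2*√f/3 (U(f) = (f - √(f + f))/3 = (f - √(2*f))/3 = (f - √2*√f)/3 = f/3 - √2*√f/3)
(-20*G(-5) + U(-7))² = (-40*(-5)*(-5 - 5) + ((⅓)*(-7) - √2*√(-7)/3))² = (-40*(-5)*(-10) + (-7/3 - √2*I*√7/3))² = (-20*100 + (-7/3 - I*√14/3))² = (-2000 + (-7/3 - I*√14/3))² = (-6007/3 - I*√14/3)²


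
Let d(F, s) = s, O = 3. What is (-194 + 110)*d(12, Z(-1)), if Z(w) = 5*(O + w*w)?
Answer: -1680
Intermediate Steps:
Z(w) = 15 + 5*w**2 (Z(w) = 5*(3 + w*w) = 5*(3 + w**2) = 15 + 5*w**2)
(-194 + 110)*d(12, Z(-1)) = (-194 + 110)*(15 + 5*(-1)**2) = -84*(15 + 5*1) = -84*(15 + 5) = -84*20 = -1680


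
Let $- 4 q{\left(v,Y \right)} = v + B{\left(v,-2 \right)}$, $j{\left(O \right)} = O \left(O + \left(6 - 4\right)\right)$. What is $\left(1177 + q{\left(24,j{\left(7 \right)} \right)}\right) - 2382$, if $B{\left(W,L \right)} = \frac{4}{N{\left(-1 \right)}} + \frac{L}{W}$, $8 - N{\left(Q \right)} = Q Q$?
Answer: $- \frac{406937}{336} \approx -1211.1$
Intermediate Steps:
$N{\left(Q \right)} = 8 - Q^{2}$ ($N{\left(Q \right)} = 8 - Q Q = 8 - Q^{2}$)
$B{\left(W,L \right)} = \frac{4}{7} + \frac{L}{W}$ ($B{\left(W,L \right)} = \frac{4}{8 - \left(-1\right)^{2}} + \frac{L}{W} = \frac{4}{8 - 1} + \frac{L}{W} = \frac{4}{7} + \frac{L}{W}$)
$j{\left(O \right)} = O \left(2 + O\right)$ ($j{\left(O \right)} = O \left(O + 2\right) = O \left(2 + O\right)$)
$q{\left(v,Y \right)} = - \frac{1}{7} + \frac{1}{2 v} - \frac{v}{4}$ ($q{\left(v,Y \right)} = - \frac{v + \left(\frac{4}{7} - \frac{2}{v}\right)}{4} = - \frac{\frac{4}{7} + v - \frac{2}{v}}{4} = - \frac{1}{7} + \frac{1}{2 v} - \frac{v}{4}$)
$\left(1177 + q{\left(24,j{\left(7 \right)} \right)}\right) - 2382 = \left(1177 - \left(\frac{43}{7} - \frac{1}{48}\right)\right) - 2382 = \left(1177 - \frac{2057}{336}\right) - 2382 = \frac{393415}{336} - 2382 = - \frac{406937}{336}$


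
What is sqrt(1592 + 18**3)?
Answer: 16*sqrt(29) ≈ 86.163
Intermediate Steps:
sqrt(1592 + 18**3) = sqrt(1592 + 5832) = sqrt(7424) = 16*sqrt(29)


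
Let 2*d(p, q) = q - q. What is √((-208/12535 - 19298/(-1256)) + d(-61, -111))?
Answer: 3*√26419150110005/3935990 ≈ 3.9177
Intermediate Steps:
d(p, q) = 0 (d(p, q) = (q - q)/2 = (½)*0 = 0)
√((-208/12535 - 19298/(-1256)) + d(-61, -111)) = √((-208/12535 - 19298/(-1256)) + 0) = √((-208*1/12535 - 19298*(-1/1256)) + 0) = √((-208/12535 + 9649/628) + 0) = √(120819591/7871980 + 0) = √(120819591/7871980) = 3*√26419150110005/3935990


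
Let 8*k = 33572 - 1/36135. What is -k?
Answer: -1213124219/289080 ≈ -4196.5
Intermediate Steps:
k = 1213124219/289080 (k = (33572 - 1/36135)/8 = (⅛)*(1213124219/36135) = 1213124219/289080 ≈ 4196.5)
-k = -1*1213124219/289080 = -1213124219/289080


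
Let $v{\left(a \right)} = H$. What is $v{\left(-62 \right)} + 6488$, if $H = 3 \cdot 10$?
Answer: $6518$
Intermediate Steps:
$H = 30$
$v{\left(a \right)} = 30$
$v{\left(-62 \right)} + 6488 = 30 + 6488 = 6518$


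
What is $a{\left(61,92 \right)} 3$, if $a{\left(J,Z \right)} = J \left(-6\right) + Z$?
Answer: $-822$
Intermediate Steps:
$a{\left(J,Z \right)} = Z - 6 J$ ($a{\left(J,Z \right)} = - 6 J + Z = Z - 6 J$)
$a{\left(61,92 \right)} 3 = \left(92 - 366\right) 3 = \left(-274\right) 3 = -822$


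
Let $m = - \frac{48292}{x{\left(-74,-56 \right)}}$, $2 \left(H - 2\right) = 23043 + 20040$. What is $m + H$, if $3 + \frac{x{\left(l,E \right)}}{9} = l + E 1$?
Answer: $\frac{51671723}{2394} \approx 21584.0$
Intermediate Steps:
$x{\left(l,E \right)} = -27 + 9 E + 9 l$ ($x{\left(l,E \right)} = -27 + 9 \left(l + E 1\right) = -27 + 9 \left(l + E\right) = -27 + 9 \left(E + l\right) = -27 + \left(9 E + 9 l\right) = -27 + 9 E + 9 l$)
$H = \frac{43087}{2}$ ($H = 2 + \frac{23043 + 20040}{2} = 2 + \frac{1}{2} \cdot 43083 = 2 + \frac{43083}{2} = \frac{43087}{2} \approx 21544.0$)
$m = \frac{48292}{1197}$ ($m = - \frac{48292}{-27 + 9 \left(-56\right) + 9 \left(-74\right)} = - \frac{48292}{-27 - 504 - 666} = - \frac{48292}{-1197} = \left(-48292\right) \left(- \frac{1}{1197}\right) = \frac{48292}{1197} \approx 40.344$)
$m + H = \frac{48292}{1197} + \frac{43087}{2} = \frac{51671723}{2394}$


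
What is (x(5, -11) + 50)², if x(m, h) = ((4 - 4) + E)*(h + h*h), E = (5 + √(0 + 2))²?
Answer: 11540400 + 6644000*√2 ≈ 2.0936e+7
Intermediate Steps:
E = (5 + √2)² ≈ 41.142
x(m, h) = (5 + √2)²*(h + h²) (x(m, h) = ((4 - 4) + (5 + √2)²)*(h + h*h) = (0 + (5 + √2)²)*(h + h²) = (5 + √2)²*(h + h²))
(x(5, -11) + 50)² = (-11*(5 + √2)²*(1 - 11) + 50)² = (-11*(5 + √2)²*(-10) + 50)² = (110*(5 + √2)² + 50)² = (50 + 110*(5 + √2)²)²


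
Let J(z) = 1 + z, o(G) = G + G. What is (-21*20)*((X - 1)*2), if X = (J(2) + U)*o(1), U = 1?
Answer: -5880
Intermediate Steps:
o(G) = 2*G
X = 8 (X = ((1 + 2) + 1)*(2*1) = (3 + 1)*2 = 4*2 = 8)
(-21*20)*((X - 1)*2) = (-21*20)*((8 - 1)*2) = -2940*2 = -420*14 = -5880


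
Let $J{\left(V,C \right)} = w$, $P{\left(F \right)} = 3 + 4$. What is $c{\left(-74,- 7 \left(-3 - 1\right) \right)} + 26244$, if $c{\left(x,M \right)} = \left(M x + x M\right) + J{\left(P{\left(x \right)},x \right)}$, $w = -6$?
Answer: $22094$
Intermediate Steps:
$P{\left(F \right)} = 7$
$J{\left(V,C \right)} = -6$
$c{\left(x,M \right)} = -6 + 2 M x$ ($c{\left(x,M \right)} = \left(M x + x M\right) - 6 = \left(M x + M x\right) - 6 = 2 M x - 6 = -6 + 2 M x$)
$c{\left(-74,- 7 \left(-3 - 1\right) \right)} + 26244 = \left(-6 + 2 \left(- 7 \left(-3 - 1\right)\right) \left(-74\right)\right) + 26244 = \left(-6 + 2 \left(\left(-7\right) \left(-4\right)\right) \left(-74\right)\right) + 26244 = \left(-6 + 2 \cdot 28 \left(-74\right)\right) + 26244 = \left(-6 - 4144\right) + 26244 = -4150 + 26244 = 22094$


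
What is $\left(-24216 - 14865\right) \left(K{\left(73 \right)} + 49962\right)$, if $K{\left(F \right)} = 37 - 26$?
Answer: $-1952994813$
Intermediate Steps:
$K{\left(F \right)} = 11$
$\left(-24216 - 14865\right) \left(K{\left(73 \right)} + 49962\right) = \left(-24216 - 14865\right) \left(11 + 49962\right) = \left(-39081\right) 49973 = -1952994813$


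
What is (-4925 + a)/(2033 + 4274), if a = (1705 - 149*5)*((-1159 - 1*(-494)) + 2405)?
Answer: 237925/901 ≈ 264.07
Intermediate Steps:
a = 1670400 (a = (1705 - 745)*((-1159 + 494) + 2405) = 960*(-665 + 2405) = 960*1740 = 1670400)
(-4925 + a)/(2033 + 4274) = (-4925 + 1670400)/(2033 + 4274) = 1665475/6307 = 1665475*(1/6307) = 237925/901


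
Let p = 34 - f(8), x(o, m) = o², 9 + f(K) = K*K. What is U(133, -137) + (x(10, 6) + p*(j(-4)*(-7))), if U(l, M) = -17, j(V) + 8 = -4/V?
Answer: -946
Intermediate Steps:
f(K) = -9 + K² (f(K) = -9 + K*K = -9 + K²)
j(V) = -8 - 4/V
p = -21 (p = 34 - (-9 + 8²) = 34 - (-9 + 64) = 34 - 1*55 = 34 - 55 = -21)
U(133, -137) + (x(10, 6) + p*(j(-4)*(-7))) = -17 + (10² - 21*(-8 - 4/(-4))*(-7)) = -17 + (100 - 21*(-8 - 4*(-¼))*(-7)) = -17 + (100 - 21*(-8 + 1)*(-7)) = -17 + (100 - (-147)*(-7)) = -17 + (100 - 21*49) = -17 + (100 - 1029) = -17 - 929 = -946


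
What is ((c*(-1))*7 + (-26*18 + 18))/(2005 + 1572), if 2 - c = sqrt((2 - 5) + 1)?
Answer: -464/3577 + I*sqrt(2)/511 ≈ -0.12972 + 0.0027675*I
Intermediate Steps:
c = 2 - I*sqrt(2) (c = 2 - sqrt((2 - 5) + 1) = 2 - sqrt(-3 + 1) = 2 - sqrt(-2) = 2 - I*sqrt(2) ≈ 2.0 - 1.4142*I)
((c*(-1))*7 + (-26*18 + 18))/(2005 + 1572) = (((2 - I*sqrt(2))*(-1))*7 + (-26*18 + 18))/(2005 + 1572) = ((-2 + I*sqrt(2))*7 + (-468 + 18))/3577 = ((-14 + 7*I*sqrt(2)) - 450)*(1/3577) = (-464 + 7*I*sqrt(2))*(1/3577) = -464/3577 + I*sqrt(2)/511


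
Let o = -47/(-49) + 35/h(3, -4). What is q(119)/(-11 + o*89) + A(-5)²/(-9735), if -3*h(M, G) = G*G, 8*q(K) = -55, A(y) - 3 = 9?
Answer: -1690298/1296705245 ≈ -0.0013035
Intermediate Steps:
A(y) = 12 (A(y) = 3 + 9 = 12)
q(K) = -55/8 (q(K) = (⅛)*(-55) = -55/8)
h(M, G) = -G²/3 (h(M, G) = -G*G/3 = -G²/3)
o = -4393/784 (o = -47/(-49) + 35/((-⅓*(-4)²)) = -47*(-1/49) + 35/((-⅓*16)) = 47/49 + 35/(-16/3) = 47/49 + 35*(-3/16) = 47/49 - 105/16 = -4393/784 ≈ -5.6033)
q(119)/(-11 + o*89) + A(-5)²/(-9735) = -55/(8*(-11 - 4393/784*89)) + 12²/(-9735) = -55/(8*(-11 - 390977/784)) + 144*(-1/9735) = -55/(8*(-399601/784)) - 48/3245 = -55/8*(-784/399601) - 48/3245 = 5390/399601 - 48/3245 = -1690298/1296705245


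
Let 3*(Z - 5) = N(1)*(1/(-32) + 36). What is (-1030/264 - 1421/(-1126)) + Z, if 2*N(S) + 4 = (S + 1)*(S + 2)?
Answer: 2843837/198176 ≈ 14.350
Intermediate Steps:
N(S) = -2 + (1 + S)*(2 + S)/2 (N(S) = -2 + ((S + 1)*(S + 2))/2 = -2 + ((1 + S)*(2 + S))/2 = -2 + (1 + S)*(2 + S)/2)
Z = 1631/96 (Z = 5 + ((-1 + (½)*1² + (3/2)*1)*(1/(-32) + 36))/3 = 5 + ((-1 + (½)*1 + 3/2)*(-1/32 + 36))/3 = 5 + ((-1 + ½ + 3/2)*(1151/32))/3 = 5 + (1*(1151/32))/3 = 5 + (⅓)*(1151/32) = 5 + 1151/96 = 1631/96 ≈ 16.990)
(-1030/264 - 1421/(-1126)) + Z = (-1030/264 - 1421/(-1126)) + 1631/96 = (-1030*1/264 - 1421*(-1/1126)) + 1631/96 = (-515/132 + 1421/1126) + 1631/96 = -196159/74316 + 1631/96 = 2843837/198176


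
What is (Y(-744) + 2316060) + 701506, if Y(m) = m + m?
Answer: 3016078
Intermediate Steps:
Y(m) = 2*m
(Y(-744) + 2316060) + 701506 = (2*(-744) + 2316060) + 701506 = (-1488 + 2316060) + 701506 = 2314572 + 701506 = 3016078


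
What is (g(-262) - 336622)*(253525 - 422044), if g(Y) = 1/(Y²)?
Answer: 3893982110070273/68644 ≈ 5.6727e+10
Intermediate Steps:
g(Y) = Y⁻²
(g(-262) - 336622)*(253525 - 422044) = ((-262)⁻² - 336622)*(253525 - 422044) = (1/68644 - 336622)*(-168519) = -23107080567/68644*(-168519) = 3893982110070273/68644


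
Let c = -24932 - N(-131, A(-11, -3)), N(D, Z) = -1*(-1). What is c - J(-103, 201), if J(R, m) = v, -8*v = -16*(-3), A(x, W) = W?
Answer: -24927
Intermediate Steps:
v = -6 (v = -(-2)*(-3) = -1/8*48 = -6)
J(R, m) = -6
N(D, Z) = 1
c = -24933 (c = -24932 - 1*1 = -24932 - 1 = -24933)
c - J(-103, 201) = -24933 - 1*(-6) = -24933 + 6 = -24927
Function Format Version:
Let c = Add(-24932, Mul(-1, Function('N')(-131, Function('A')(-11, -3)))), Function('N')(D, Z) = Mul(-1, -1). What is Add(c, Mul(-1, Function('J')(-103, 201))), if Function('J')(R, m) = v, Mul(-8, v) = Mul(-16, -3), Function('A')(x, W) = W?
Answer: -24927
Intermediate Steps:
v = -6 (v = Mul(Rational(-1, 8), Mul(-16, -3)) = Mul(Rational(-1, 8), 48) = -6)
Function('J')(R, m) = -6
Function('N')(D, Z) = 1
c = -24933 (c = Add(-24932, Mul(-1, 1)) = Add(-24932, -1) = -24933)
Add(c, Mul(-1, Function('J')(-103, 201))) = Add(-24933, Mul(-1, -6)) = Add(-24933, 6) = -24927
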